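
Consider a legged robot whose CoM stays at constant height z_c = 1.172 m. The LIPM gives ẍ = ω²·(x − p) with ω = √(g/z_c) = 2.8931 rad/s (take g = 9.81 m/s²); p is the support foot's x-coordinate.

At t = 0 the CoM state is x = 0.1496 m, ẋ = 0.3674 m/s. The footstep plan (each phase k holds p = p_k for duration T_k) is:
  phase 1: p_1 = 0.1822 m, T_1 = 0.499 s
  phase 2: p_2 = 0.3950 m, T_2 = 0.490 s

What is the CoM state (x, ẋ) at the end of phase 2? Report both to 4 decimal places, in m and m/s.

x = 0.7507, ẋ = 1.2046

phase 1: p=0.1822, T=0.499, ωT=1.443657, cosh=2.236111, sinh=2.000048; start (x,ẋ)=(0.149600, 0.367400) → end (x,ẋ)=(0.363292, 0.632912)
phase 2: p=0.3950, T=0.490, ωT=1.417619, cosh=2.184786, sinh=1.942496; start (x,ẋ)=(0.363292, 0.632912) → end (x,ẋ)=(0.750678, 1.204587)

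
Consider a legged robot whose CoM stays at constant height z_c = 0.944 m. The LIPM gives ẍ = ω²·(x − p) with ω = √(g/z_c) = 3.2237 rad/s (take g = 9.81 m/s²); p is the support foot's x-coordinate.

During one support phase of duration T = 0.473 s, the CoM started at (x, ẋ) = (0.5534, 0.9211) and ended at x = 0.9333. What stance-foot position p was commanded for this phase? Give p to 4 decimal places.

p = 0.7279

ωT = 3.2237·0.473 = 1.524810; cosh(ωT) = 2.405967, sinh(ωT) = 2.188304
x(T) = p + (x₀−p)·cosh(ωT) + (ẋ₀/ω)·sinh(ωT) ⇒ p·(1 − cosh) = x(T) − x₀·cosh − (ẋ₀/ω)·sinh
numerator   = 0.9333 − (0.5534)·2.405967 − (0.9211/3.2237)·2.188304 = -1.023421
denominator = 1 − 2.405967 = -1.405967
p = -1.023421 / -1.405967 = 0.7279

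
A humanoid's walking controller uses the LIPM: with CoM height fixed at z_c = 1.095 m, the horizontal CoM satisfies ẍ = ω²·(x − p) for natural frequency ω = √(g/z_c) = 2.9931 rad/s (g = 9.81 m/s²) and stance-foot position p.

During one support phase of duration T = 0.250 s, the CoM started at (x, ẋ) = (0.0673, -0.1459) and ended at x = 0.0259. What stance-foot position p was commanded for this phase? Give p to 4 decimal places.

ωT = 2.9931·0.250 = 0.748275; cosh(ωT) = 1.293267, sinh(ωT) = 0.820085
x(T) = p + (x₀−p)·cosh(ωT) + (ẋ₀/ω)·sinh(ωT) ⇒ p·(1 − cosh) = x(T) − x₀·cosh − (ẋ₀/ω)·sinh
numerator   = 0.0259 − (0.0673)·1.293267 − (-0.1459/2.9931)·0.820085 = -0.021161
denominator = 1 − 1.293267 = -0.293267
p = -0.021161 / -0.293267 = 0.0722

p = 0.0722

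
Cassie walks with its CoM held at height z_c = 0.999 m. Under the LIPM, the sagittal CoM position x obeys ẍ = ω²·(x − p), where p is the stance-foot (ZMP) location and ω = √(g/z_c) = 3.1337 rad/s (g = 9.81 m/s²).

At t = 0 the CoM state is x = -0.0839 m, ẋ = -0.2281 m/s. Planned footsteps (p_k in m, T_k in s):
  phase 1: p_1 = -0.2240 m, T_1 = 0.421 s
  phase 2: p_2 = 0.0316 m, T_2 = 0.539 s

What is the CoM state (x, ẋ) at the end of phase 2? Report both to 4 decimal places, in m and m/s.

x = 0.0029, ẋ = 0.0252

phase 1: p=-0.2240, T=0.421, ωT=1.319288, cosh=2.004041, sinh=1.736715; start (x,ẋ)=(-0.083900, -0.228100) → end (x,ẋ)=(-0.069648, 0.305351)
phase 2: p=0.0316, T=0.539, ωT=1.689064, cosh=2.799552, sinh=2.614860; start (x,ẋ)=(-0.069648, 0.305351) → end (x,ẋ)=(0.002945, 0.025198)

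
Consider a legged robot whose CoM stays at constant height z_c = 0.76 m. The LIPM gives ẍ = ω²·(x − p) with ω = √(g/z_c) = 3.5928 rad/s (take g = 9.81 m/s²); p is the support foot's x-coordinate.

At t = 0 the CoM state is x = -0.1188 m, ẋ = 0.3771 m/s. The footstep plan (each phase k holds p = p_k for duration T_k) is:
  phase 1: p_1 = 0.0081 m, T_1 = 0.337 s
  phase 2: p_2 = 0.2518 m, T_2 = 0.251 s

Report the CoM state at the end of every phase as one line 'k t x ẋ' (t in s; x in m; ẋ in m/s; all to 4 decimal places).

1 0.3370 -0.0633 -0.0082
2 0.5880 -0.2026 -1.1766

phase 1: p=0.0081, T=0.337, ωT=1.210774, cosh=1.827023, sinh=1.529057; start (x,ẋ)=(-0.118800, 0.377100) → end (x,ẋ)=(-0.063260, -0.008167)
phase 2: p=0.2518, T=0.251, ωT=0.901793, cosh=1.434929, sinh=1.029088; start (x,ẋ)=(-0.063260, -0.008167) → end (x,ẋ)=(-0.202627, -1.176590)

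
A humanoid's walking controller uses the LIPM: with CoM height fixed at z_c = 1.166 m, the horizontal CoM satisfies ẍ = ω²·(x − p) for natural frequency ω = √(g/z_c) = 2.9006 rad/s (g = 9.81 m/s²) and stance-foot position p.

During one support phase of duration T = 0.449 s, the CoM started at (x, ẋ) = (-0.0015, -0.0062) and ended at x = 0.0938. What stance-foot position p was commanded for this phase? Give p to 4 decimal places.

p = -0.1030

ωT = 2.9006·0.449 = 1.302369; cosh(ωT) = 1.974944, sinh(ωT) = 1.703057
x(T) = p + (x₀−p)·cosh(ωT) + (ẋ₀/ω)·sinh(ωT) ⇒ p·(1 − cosh) = x(T) − x₀·cosh − (ẋ₀/ω)·sinh
numerator   = 0.0938 − (-0.0015)·1.974944 − (-0.0062/2.9006)·1.703057 = 0.100403
denominator = 1 − 1.974944 = -0.974944
p = 0.100403 / -0.974944 = -0.1030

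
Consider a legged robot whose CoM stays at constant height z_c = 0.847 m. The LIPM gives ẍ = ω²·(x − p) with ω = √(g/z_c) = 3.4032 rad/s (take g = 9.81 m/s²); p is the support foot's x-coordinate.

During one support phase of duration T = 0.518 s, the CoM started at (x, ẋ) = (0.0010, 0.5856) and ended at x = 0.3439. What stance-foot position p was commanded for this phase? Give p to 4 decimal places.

p = 0.0729

ωT = 3.4032·0.518 = 1.762858; cosh(ωT) = 3.000312, sinh(ωT) = 2.828758
x(T) = p + (x₀−p)·cosh(ωT) + (ẋ₀/ω)·sinh(ωT) ⇒ p·(1 − cosh) = x(T) − x₀·cosh − (ẋ₀/ω)·sinh
numerator   = 0.3439 − (0.0010)·3.000312 − (0.5856/3.4032)·2.828758 = -0.145854
denominator = 1 − 3.000312 = -2.000312
p = -0.145854 / -2.000312 = 0.0729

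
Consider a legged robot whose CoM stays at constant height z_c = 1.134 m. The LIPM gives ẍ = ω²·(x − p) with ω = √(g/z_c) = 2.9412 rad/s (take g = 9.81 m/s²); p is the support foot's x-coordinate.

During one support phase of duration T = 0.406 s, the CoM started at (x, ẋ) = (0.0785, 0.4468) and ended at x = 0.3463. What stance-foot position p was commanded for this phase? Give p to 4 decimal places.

ωT = 2.9412·0.406 = 1.194127; cosh(ωT) = 1.801822, sinh(ωT) = 1.498854
x(T) = p + (x₀−p)·cosh(ωT) + (ẋ₀/ω)·sinh(ωT) ⇒ p·(1 − cosh) = x(T) − x₀·cosh − (ẋ₀/ω)·sinh
numerator   = 0.3463 − (0.0785)·1.801822 − (0.4468/2.9412)·1.498854 = -0.022835
denominator = 1 − 1.801822 = -0.801822
p = -0.022835 / -0.801822 = 0.0285

p = 0.0285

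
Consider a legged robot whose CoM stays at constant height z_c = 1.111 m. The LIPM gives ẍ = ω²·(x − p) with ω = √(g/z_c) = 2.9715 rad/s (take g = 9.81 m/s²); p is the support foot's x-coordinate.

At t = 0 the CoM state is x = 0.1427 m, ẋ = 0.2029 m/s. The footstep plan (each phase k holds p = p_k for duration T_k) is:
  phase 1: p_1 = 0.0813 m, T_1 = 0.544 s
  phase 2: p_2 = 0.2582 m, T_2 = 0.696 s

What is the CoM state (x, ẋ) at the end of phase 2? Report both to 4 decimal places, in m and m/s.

phase 1: p=0.0813, T=0.544, ωT=1.616496, cosh=2.617004, sinh=2.418411; start (x,ẋ)=(0.142700, 0.202900) → end (x,ẋ)=(0.407118, 0.972229)
phase 2: p=0.2582, T=0.696, ωT=2.068164, cosh=4.018352, sinh=3.891934; start (x,ẋ)=(0.407118, 0.972229) → end (x,ẋ)=(2.129987, 5.628980)

x = 2.1300, ẋ = 5.6290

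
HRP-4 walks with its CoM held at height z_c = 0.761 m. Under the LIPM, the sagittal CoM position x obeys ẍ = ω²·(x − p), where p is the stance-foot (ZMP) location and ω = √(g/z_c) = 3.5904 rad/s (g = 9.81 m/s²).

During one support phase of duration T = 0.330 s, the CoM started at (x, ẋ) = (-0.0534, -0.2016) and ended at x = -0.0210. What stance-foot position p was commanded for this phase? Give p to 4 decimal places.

p = -0.2001

ωT = 3.5904·0.330 = 1.184832; cosh(ωT) = 1.787967, sinh(ωT) = 1.482170
x(T) = p + (x₀−p)·cosh(ωT) + (ẋ₀/ω)·sinh(ωT) ⇒ p·(1 − cosh) = x(T) − x₀·cosh − (ẋ₀/ω)·sinh
numerator   = -0.0210 − (-0.0534)·1.787967 − (-0.2016/3.5904)·1.482170 = 0.157701
denominator = 1 − 1.787967 = -0.787967
p = 0.157701 / -0.787967 = -0.2001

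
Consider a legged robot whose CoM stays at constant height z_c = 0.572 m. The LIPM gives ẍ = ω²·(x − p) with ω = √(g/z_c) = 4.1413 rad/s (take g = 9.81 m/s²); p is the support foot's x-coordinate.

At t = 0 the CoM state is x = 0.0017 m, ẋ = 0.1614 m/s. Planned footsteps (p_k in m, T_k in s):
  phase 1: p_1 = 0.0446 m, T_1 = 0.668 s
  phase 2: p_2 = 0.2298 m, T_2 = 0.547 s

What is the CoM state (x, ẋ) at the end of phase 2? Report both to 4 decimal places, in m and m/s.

x = -0.9729, ẋ = -4.8991

phase 1: p=0.0446, T=0.668, ωT=2.766388, cosh=7.981995, sinh=7.919107; start (x,ẋ)=(0.001700, 0.161400) → end (x,ẋ)=(0.010806, -0.118628)
phase 2: p=0.2298, T=0.547, ωT=2.265291, cosh=4.868864, sinh=4.765064; start (x,ẋ)=(0.010806, -0.118628) → end (x,ẋ)=(-0.972949, -4.899120)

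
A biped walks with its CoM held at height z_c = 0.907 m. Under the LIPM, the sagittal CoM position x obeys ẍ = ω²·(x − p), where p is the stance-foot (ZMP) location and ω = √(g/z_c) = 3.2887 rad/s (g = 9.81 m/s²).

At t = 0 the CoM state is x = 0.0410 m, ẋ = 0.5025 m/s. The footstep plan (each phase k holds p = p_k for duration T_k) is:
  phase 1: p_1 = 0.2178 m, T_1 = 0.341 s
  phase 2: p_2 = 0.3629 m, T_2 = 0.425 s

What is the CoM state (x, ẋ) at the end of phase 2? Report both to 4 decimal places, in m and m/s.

x = -0.1109, ẋ = -1.3529

phase 1: p=0.2178, T=0.341, ωT=1.121447, cosh=1.697550, sinh=1.371742; start (x,ẋ)=(0.041000, 0.502500) → end (x,ẋ)=(0.127270, 0.055430)
phase 2: p=0.3629, T=0.425, ωT=1.397698, cosh=2.146520, sinh=1.899354; start (x,ẋ)=(0.127270, 0.055430) → end (x,ẋ)=(-0.110872, -1.352860)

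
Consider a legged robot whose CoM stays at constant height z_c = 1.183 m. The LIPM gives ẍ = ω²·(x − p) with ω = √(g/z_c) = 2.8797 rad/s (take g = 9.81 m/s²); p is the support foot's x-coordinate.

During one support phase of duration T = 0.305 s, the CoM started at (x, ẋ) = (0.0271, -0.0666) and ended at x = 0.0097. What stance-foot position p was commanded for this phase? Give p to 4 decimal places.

ωT = 2.8797·0.305 = 0.878309; cosh(ωT) = 1.411155, sinh(ωT) = 0.995670
x(T) = p + (x₀−p)·cosh(ωT) + (ẋ₀/ω)·sinh(ωT) ⇒ p·(1 − cosh) = x(T) − x₀·cosh − (ẋ₀/ω)·sinh
numerator   = 0.0097 − (0.0271)·1.411155 − (-0.0666/2.8797)·0.995670 = -0.005515
denominator = 1 − 1.411155 = -0.411155
p = -0.005515 / -0.411155 = 0.0134

p = 0.0134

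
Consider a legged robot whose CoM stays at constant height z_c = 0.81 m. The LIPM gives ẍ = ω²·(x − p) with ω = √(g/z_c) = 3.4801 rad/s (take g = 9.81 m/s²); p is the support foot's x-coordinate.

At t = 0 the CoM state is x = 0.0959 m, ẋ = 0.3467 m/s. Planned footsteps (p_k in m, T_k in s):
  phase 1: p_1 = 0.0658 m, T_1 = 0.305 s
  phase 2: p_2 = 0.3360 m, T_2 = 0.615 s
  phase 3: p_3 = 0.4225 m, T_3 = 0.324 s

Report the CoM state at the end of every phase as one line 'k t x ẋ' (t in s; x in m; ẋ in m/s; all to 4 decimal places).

phase 1: p=0.0658, T=0.305, ωT=1.061430, cosh=1.618232, sinh=1.272271; start (x,ẋ)=(0.095900, 0.346700) → end (x,ẋ)=(0.241257, 0.694313)
phase 2: p=0.3360, T=0.615, ωT=2.140262, cosh=4.309642, sinh=4.192018; start (x,ẋ)=(0.241257, 0.694313) → end (x,ẋ)=(0.764038, 1.610067)
phase 3: p=0.4225, T=0.324, ωT=1.127552, cosh=1.705957, sinh=1.382132; start (x,ẋ)=(0.764038, 1.610067) → end (x,ẋ)=(1.644593, 4.389490)

1 0.3050 0.2413 0.6943
2 0.9200 0.7640 1.6101
3 1.2440 1.6446 4.3895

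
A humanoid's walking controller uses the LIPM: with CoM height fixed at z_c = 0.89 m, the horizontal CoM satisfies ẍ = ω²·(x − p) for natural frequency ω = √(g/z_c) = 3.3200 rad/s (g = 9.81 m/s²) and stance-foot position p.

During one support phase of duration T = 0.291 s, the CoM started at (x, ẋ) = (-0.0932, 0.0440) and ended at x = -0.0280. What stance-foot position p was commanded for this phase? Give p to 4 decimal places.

ωT = 3.3200·0.291 = 0.966120; cosh(ωT) = 1.504143, sinh(ωT) = 1.123586
x(T) = p + (x₀−p)·cosh(ωT) + (ẋ₀/ω)·sinh(ωT) ⇒ p·(1 − cosh) = x(T) − x₀·cosh − (ẋ₀/ω)·sinh
numerator   = -0.0280 − (-0.0932)·1.504143 − (0.0440/3.3200)·1.123586 = 0.097295
denominator = 1 − 1.504143 = -0.504143
p = 0.097295 / -0.504143 = -0.1930

p = -0.1930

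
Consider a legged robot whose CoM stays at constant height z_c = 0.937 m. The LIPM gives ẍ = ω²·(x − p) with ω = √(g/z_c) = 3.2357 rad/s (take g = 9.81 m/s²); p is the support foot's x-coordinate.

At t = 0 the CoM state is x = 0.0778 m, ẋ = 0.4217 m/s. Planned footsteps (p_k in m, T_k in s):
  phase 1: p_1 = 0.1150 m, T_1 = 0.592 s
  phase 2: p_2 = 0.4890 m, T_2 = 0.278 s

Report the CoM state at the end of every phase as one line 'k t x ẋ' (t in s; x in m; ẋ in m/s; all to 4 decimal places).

1 0.5920 0.4189 1.0630
2 0.8700 0.7255 1.2901

phase 1: p=0.1150, T=0.592, ωT=1.915534, cosh=3.468915, sinh=3.321652; start (x,ẋ)=(0.077800, 0.421700) → end (x,ẋ)=(0.418858, 1.063021)
phase 2: p=0.4890, T=0.278, ωT=0.899525, cosh=1.432599, sinh=1.025836; start (x,ẋ)=(0.418858, 1.063021) → end (x,ẋ)=(0.725532, 1.290061)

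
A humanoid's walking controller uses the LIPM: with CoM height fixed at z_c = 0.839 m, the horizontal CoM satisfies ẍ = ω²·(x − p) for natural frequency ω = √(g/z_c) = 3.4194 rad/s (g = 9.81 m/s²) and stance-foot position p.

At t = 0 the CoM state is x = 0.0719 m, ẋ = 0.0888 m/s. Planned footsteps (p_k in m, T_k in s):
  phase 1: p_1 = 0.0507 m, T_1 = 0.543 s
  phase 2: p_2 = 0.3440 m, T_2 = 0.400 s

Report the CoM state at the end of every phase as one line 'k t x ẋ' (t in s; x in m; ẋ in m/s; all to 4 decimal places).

1 0.5430 0.2013 0.5176
2 0.9430 0.3237 0.1865

phase 1: p=0.0507, T=0.543, ωT=1.856734, cosh=3.279487, sinh=3.123305; start (x,ẋ)=(0.071900, 0.088800) → end (x,ẋ)=(0.201336, 0.517631)
phase 2: p=0.3440, T=0.400, ωT=1.367760, cosh=2.090611, sinh=1.835934; start (x,ẋ)=(0.201336, 0.517631) → end (x,ẋ)=(0.323669, 0.186548)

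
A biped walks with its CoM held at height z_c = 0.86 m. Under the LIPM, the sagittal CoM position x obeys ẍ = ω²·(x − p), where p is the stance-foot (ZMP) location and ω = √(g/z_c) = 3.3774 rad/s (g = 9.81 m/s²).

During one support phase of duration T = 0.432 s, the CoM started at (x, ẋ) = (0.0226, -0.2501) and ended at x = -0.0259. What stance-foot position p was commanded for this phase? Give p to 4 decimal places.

p = -0.0580

ωT = 3.3774·0.432 = 1.459037; cosh(ωT) = 2.267137, sinh(ωT) = 2.034677
x(T) = p + (x₀−p)·cosh(ωT) + (ẋ₀/ω)·sinh(ωT) ⇒ p·(1 − cosh) = x(T) − x₀·cosh − (ẋ₀/ω)·sinh
numerator   = -0.0259 − (0.0226)·2.267137 − (-0.2501/3.3774)·2.034677 = 0.073533
denominator = 1 − 2.267137 = -1.267137
p = 0.073533 / -1.267137 = -0.0580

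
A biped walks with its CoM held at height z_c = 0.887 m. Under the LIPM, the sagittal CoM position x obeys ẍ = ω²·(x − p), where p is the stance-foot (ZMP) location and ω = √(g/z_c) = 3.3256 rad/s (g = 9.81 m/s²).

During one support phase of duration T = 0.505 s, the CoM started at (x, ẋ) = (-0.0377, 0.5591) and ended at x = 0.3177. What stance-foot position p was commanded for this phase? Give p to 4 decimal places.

ωT = 3.3256·0.505 = 1.679428; cosh(ωT) = 2.774484, sinh(ωT) = 2.588004
x(T) = p + (x₀−p)·cosh(ωT) + (ẋ₀/ω)·sinh(ωT) ⇒ p·(1 − cosh) = x(T) − x₀·cosh − (ẋ₀/ω)·sinh
numerator   = 0.3177 − (-0.0377)·2.774484 − (0.5591/3.3256)·2.588004 = -0.012797
denominator = 1 − 2.774484 = -1.774484
p = -0.012797 / -1.774484 = 0.0072

p = 0.0072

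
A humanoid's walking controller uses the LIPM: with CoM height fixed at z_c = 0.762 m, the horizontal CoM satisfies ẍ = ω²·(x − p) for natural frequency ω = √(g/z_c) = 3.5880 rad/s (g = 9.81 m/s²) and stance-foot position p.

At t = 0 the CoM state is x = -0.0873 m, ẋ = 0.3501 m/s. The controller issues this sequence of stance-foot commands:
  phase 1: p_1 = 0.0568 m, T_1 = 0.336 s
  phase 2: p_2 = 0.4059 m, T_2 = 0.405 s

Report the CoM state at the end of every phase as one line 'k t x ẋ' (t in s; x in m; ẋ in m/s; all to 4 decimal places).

phase 1: p=0.0568, T=0.336, ωT=1.205568, cosh=1.819088, sinh=1.519567; start (x,ẋ)=(-0.087300, 0.350100) → end (x,ẋ)=(-0.057059, -0.148800)
phase 2: p=0.4059, T=0.405, ωT=1.453140, cosh=2.255178, sinh=2.021343; start (x,ẋ)=(-0.057059, -0.148800) → end (x,ẋ)=(-0.721982, -3.693214)

1 0.3360 -0.0571 -0.1488
2 0.7410 -0.7220 -3.6932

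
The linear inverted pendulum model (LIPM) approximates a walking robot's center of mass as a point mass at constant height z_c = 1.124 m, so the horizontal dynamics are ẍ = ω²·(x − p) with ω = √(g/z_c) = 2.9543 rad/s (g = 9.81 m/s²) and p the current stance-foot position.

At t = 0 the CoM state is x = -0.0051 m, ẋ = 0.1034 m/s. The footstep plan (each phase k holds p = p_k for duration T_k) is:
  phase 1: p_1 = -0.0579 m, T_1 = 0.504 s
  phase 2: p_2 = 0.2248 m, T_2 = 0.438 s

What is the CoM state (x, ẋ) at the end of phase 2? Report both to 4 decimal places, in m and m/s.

phase 1: p=-0.0579, T=0.504, ωT=1.488967, cosh=2.329060, sinh=2.103455; start (x,ẋ)=(-0.005100, 0.103400) → end (x,ẋ)=(0.138695, 0.568937)
phase 2: p=0.2248, T=0.438, ωT=1.293983, cosh=1.960731, sinh=1.686555; start (x,ẋ)=(0.138695, 0.568937) → end (x,ẋ)=(0.380766, 0.686506)

x = 0.3808, ẋ = 0.6865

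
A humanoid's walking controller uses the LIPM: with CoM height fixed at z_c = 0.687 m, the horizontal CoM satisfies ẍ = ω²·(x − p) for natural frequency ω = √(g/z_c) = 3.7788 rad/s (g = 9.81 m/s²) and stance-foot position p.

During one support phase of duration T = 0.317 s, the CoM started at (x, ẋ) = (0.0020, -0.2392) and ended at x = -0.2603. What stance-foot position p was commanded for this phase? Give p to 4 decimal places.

ωT = 3.7788·0.317 = 1.197880; cosh(ωT) = 1.807459, sinh(ωT) = 1.505625
x(T) = p + (x₀−p)·cosh(ωT) + (ẋ₀/ω)·sinh(ωT) ⇒ p·(1 − cosh) = x(T) − x₀·cosh − (ẋ₀/ω)·sinh
numerator   = -0.2603 − (0.0020)·1.807459 − (-0.2392/3.7788)·1.505625 = -0.168608
denominator = 1 − 1.807459 = -0.807459
p = -0.168608 / -0.807459 = 0.2088

p = 0.2088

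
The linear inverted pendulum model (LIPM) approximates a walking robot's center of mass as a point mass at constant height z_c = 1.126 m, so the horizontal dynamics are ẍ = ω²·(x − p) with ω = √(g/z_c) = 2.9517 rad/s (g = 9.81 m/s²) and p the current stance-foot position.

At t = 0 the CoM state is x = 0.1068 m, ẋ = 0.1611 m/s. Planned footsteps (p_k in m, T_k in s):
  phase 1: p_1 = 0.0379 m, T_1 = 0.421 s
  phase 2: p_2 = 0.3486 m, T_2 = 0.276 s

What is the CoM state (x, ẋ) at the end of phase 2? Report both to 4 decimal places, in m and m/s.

x = 0.4130, ẋ = 0.5908

phase 1: p=0.0379, T=0.421, ωT=1.242666, cosh=1.876726, sinh=1.588112; start (x,ẋ)=(0.106800, 0.161100) → end (x,ẋ)=(0.253883, 0.625318)
phase 2: p=0.3486, T=0.276, ωT=0.814669, cosh=1.350607, sinh=0.907821; start (x,ẋ)=(0.253883, 0.625318) → end (x,ẋ)=(0.412997, 0.590755)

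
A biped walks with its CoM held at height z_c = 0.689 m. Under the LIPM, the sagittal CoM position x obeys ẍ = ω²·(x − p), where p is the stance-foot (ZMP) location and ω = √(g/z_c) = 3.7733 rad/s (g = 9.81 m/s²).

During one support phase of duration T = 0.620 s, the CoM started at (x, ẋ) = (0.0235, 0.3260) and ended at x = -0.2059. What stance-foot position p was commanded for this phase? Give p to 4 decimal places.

ωT = 3.7733·0.620 = 2.339446; cosh(ωT) = 5.235934, sinh(ωT) = 5.139553
x(T) = p + (x₀−p)·cosh(ωT) + (ẋ₀/ω)·sinh(ωT) ⇒ p·(1 − cosh) = x(T) − x₀·cosh − (ẋ₀/ω)·sinh
numerator   = -0.2059 − (0.0235)·5.235934 − (0.3260/3.7733)·5.139553 = -0.772984
denominator = 1 − 5.235934 = -4.235934
p = -0.772984 / -4.235934 = 0.1825

p = 0.1825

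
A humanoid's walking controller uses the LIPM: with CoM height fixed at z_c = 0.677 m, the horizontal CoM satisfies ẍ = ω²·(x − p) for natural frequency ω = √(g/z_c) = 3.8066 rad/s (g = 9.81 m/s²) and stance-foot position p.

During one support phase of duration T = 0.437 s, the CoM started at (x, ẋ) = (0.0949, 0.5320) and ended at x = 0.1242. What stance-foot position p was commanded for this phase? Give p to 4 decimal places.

ωT = 3.8066·0.437 = 1.663484; cosh(ωT) = 2.733572, sinh(ωT) = 2.544095
x(T) = p + (x₀−p)·cosh(ωT) + (ẋ₀/ω)·sinh(ωT) ⇒ p·(1 − cosh) = x(T) − x₀·cosh − (ẋ₀/ω)·sinh
numerator   = 0.1242 − (0.0949)·2.733572 − (0.5320/3.8066)·2.544095 = -0.490772
denominator = 1 − 2.733572 = -1.733572
p = -0.490772 / -1.733572 = 0.2831

p = 0.2831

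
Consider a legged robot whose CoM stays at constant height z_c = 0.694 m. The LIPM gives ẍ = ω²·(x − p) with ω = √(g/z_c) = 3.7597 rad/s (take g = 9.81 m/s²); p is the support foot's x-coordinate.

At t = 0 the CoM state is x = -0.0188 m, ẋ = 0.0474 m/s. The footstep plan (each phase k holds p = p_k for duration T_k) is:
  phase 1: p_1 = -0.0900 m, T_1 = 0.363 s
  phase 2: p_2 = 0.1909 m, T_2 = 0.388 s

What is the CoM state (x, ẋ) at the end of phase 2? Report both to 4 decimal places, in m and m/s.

x = 0.2615, ẋ = 0.4978

phase 1: p=-0.0900, T=0.363, ωT=1.364771, cosh=2.085133, sinh=1.829694; start (x,ẋ)=(-0.018800, 0.047400) → end (x,ẋ)=(0.081529, 0.588627)
phase 2: p=0.1909, T=0.388, ωT=1.458764, cosh=2.266581, sinh=2.034058; start (x,ẋ)=(0.081529, 0.588627) → end (x,ẋ)=(0.261459, 0.497764)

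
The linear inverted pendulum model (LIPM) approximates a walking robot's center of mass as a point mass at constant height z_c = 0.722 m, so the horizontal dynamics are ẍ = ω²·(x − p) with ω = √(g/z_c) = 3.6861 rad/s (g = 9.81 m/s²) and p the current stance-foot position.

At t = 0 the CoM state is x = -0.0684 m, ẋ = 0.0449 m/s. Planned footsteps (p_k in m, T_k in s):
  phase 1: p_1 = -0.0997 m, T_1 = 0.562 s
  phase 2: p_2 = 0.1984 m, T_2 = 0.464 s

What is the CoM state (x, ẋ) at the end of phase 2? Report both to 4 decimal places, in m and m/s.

x = 0.3017, ẋ = 0.5779

phase 1: p=-0.0997, T=0.562, ωT=2.071588, cosh=4.031702, sinh=3.905717; start (x,ẋ)=(-0.068400, 0.044900) → end (x,ẋ)=(0.074067, 0.631645)
phase 2: p=0.1984, T=0.464, ωT=1.710350, cosh=2.855851, sinh=2.675048; start (x,ẋ)=(0.074067, 0.631645) → end (x,ẋ)=(0.301717, 0.577904)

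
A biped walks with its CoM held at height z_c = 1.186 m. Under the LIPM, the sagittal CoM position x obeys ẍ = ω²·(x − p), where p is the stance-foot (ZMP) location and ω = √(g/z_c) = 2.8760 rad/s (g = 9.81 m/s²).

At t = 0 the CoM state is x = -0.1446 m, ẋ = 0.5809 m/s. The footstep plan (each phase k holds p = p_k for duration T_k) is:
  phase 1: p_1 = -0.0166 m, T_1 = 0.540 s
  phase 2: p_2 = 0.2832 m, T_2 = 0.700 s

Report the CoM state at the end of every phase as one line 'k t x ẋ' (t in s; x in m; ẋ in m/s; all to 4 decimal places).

1 0.5400 0.1233 0.6032
2 1.2400 0.4450 0.6074

phase 1: p=-0.0166, T=0.540, ωT=1.553040, cosh=2.468709, sinh=2.257106; start (x,ẋ)=(-0.144600, 0.580900) → end (x,ẋ)=(0.123300, 0.603169)
phase 2: p=0.2832, T=0.700, ωT=2.013200, cosh=3.810399, sinh=3.676839; start (x,ẋ)=(0.123300, 0.603169) → end (x,ẋ)=(0.445042, 0.607437)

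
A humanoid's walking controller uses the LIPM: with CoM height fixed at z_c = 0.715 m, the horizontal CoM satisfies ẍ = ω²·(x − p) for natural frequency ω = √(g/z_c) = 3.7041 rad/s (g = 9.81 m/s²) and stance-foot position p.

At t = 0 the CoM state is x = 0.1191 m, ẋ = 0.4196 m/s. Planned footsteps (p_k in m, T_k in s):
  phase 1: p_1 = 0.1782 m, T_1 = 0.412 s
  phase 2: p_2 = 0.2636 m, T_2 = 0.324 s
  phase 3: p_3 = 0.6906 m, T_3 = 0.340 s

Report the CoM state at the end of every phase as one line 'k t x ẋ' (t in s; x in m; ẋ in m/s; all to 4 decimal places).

phase 1: p=0.1782, T=0.412, ωT=1.526089, cosh=2.408768, sinh=2.191384; start (x,ẋ)=(0.119100, 0.419600) → end (x,ẋ)=(0.284081, 0.530998)
phase 2: p=0.2636, T=0.324, ωT=1.200128, cosh=1.810849, sinh=1.509694; start (x,ẋ)=(0.284081, 0.530998) → end (x,ẋ)=(0.517110, 1.076091)
phase 3: p=0.6906, T=0.340, ωT=1.259394, cosh=1.903556, sinh=1.619730; start (x,ẋ)=(0.517110, 1.076091) → end (x,ẋ)=(0.830905, 1.007521)

1 0.4120 0.2841 0.5310
2 0.7360 0.5171 1.0761
3 1.0760 0.8309 1.0075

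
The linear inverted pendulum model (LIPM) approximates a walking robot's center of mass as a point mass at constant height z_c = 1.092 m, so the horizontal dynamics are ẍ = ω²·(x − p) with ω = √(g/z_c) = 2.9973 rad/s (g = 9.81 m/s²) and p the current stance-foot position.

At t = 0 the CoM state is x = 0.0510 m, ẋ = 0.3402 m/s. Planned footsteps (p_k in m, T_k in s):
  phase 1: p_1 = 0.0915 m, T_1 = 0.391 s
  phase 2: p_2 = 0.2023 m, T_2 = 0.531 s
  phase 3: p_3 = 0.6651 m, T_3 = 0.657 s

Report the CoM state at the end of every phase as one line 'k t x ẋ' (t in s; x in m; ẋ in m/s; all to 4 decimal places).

phase 1: p=0.0915, T=0.391, ωT=1.171944, cosh=1.769014, sinh=1.459250; start (x,ẋ)=(0.051000, 0.340200) → end (x,ẋ)=(0.185483, 0.424679)
phase 2: p=0.2023, T=0.531, ωT=1.591566, cosh=2.557521, sinh=2.353915; start (x,ẋ)=(0.185483, 0.424679) → end (x,ẋ)=(0.492810, 0.967475)
phase 3: p=0.6651, T=0.657, ωT=1.969226, cosh=3.652347, sinh=3.512782; start (x,ẋ)=(0.492810, 0.967475) → end (x,ẋ)=(1.169699, 1.719533)

1 0.3910 0.1855 0.4247
2 0.9220 0.4928 0.9675
3 1.5790 1.1697 1.7195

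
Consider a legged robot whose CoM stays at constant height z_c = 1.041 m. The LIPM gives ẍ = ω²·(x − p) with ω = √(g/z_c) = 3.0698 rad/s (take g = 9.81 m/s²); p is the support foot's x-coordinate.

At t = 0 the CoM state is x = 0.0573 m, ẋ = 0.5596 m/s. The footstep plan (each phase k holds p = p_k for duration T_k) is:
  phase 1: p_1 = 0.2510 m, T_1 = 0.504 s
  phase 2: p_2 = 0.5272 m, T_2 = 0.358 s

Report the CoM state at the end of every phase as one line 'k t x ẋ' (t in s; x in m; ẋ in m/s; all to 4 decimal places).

phase 1: p=0.2510, T=0.504, ωT=1.547179, cosh=2.455523, sinh=2.242676; start (x,ẋ)=(0.057300, 0.559600) → end (x,ẋ)=(0.184187, 0.040570)
phase 2: p=0.5272, T=0.358, ωT=1.098988, cosh=1.667168, sinh=1.333960; start (x,ẋ)=(0.184187, 0.040570) → end (x,ẋ)=(-0.027031, -1.336998)

1 0.5040 0.1842 0.0406
2 0.8620 -0.0270 -1.3370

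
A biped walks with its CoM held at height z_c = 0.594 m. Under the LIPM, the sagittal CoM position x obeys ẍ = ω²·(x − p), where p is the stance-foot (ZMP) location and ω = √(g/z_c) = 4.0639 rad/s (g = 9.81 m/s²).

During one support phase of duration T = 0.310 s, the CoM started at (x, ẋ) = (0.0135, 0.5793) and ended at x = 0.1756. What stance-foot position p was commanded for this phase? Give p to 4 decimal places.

p = 0.0897

ωT = 4.0639·0.310 = 1.259809; cosh(ωT) = 1.904228, sinh(ωT) = 1.620520
x(T) = p + (x₀−p)·cosh(ωT) + (ẋ₀/ω)·sinh(ωT) ⇒ p·(1 − cosh) = x(T) − x₀·cosh − (ẋ₀/ω)·sinh
numerator   = 0.1756 − (0.0135)·1.904228 − (0.5793/4.0639)·1.620520 = -0.081109
denominator = 1 − 1.904228 = -0.904228
p = -0.081109 / -0.904228 = 0.0897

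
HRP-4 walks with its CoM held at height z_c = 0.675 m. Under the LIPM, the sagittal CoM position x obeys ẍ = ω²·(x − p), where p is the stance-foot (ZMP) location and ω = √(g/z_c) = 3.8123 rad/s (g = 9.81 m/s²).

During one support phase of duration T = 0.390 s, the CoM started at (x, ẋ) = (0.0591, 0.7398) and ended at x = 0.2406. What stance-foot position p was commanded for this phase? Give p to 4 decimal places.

p = 0.2295

ωT = 3.8123·0.390 = 1.486797; cosh(ωT) = 2.324501, sinh(ωT) = 2.098405
x(T) = p + (x₀−p)·cosh(ωT) + (ẋ₀/ω)·sinh(ωT) ⇒ p·(1 − cosh) = x(T) − x₀·cosh − (ẋ₀/ω)·sinh
numerator   = 0.2406 − (0.0591)·2.324501 − (0.7398/3.8123)·2.098405 = -0.303986
denominator = 1 − 2.324501 = -1.324501
p = -0.303986 / -1.324501 = 0.2295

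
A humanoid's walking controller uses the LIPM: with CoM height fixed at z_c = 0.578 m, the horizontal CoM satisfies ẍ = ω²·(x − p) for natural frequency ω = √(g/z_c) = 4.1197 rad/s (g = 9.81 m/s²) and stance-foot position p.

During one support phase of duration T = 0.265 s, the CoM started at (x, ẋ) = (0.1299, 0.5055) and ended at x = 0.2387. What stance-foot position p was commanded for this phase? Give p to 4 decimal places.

p = 0.2111

ωT = 4.1197·0.265 = 1.091721; cosh(ωT) = 1.657517, sinh(ωT) = 1.321879
x(T) = p + (x₀−p)·cosh(ωT) + (ẋ₀/ω)·sinh(ωT) ⇒ p·(1 − cosh) = x(T) − x₀·cosh − (ẋ₀/ω)·sinh
numerator   = 0.2387 − (0.1299)·1.657517 − (0.5055/4.1197)·1.321879 = -0.138810
denominator = 1 − 1.657517 = -0.657517
p = -0.138810 / -0.657517 = 0.2111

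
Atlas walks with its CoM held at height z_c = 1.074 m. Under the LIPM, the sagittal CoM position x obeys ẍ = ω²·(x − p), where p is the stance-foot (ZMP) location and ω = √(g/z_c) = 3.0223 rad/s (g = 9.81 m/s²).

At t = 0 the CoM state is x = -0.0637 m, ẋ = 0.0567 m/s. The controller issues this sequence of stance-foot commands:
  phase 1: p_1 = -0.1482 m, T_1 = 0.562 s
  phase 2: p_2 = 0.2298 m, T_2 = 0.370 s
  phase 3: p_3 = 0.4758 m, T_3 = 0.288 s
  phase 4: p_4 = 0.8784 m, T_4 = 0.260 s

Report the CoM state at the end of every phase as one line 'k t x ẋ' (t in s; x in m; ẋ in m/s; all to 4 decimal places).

phase 1: p=-0.1482, T=0.562, ωT=1.698533, cosh=2.824436, sinh=2.641485; start (x,ẋ)=(-0.063700, 0.056700) → end (x,ẋ)=(0.140021, 0.834739)
phase 2: p=0.2298, T=0.370, ωT=1.118251, cosh=1.693175, sinh=1.366324; start (x,ẋ)=(0.140021, 0.834739) → end (x,ẋ)=(0.455157, 1.042621)
phase 3: p=0.4758, T=0.288, ωT=0.870422, cosh=1.403347, sinh=0.984572; start (x,ẋ)=(0.455157, 1.042621) → end (x,ẋ)=(0.786485, 1.401733)
phase 4: p=0.8784, T=0.260, ωT=0.785798, cosh=1.324957, sinh=0.869201; start (x,ẋ)=(0.786485, 1.401733) → end (x,ẋ)=(1.159749, 1.615775)

1 0.5620 0.1400 0.8347
2 0.9320 0.4552 1.0426
3 1.2200 0.7865 1.4017
4 1.4800 1.1597 1.6158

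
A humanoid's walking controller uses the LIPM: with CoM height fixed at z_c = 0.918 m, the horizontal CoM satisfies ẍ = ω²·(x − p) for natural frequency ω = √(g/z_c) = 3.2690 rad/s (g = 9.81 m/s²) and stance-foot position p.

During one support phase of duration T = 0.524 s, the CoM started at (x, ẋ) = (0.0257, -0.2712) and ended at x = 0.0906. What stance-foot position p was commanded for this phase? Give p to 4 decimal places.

p = -0.1286

ωT = 3.2690·0.524 = 1.712956; cosh(ωT) = 2.862831, sinh(ωT) = 2.682499
x(T) = p + (x₀−p)·cosh(ωT) + (ẋ₀/ω)·sinh(ωT) ⇒ p·(1 − cosh) = x(T) − x₀·cosh − (ẋ₀/ω)·sinh
numerator   = 0.0906 − (0.0257)·2.862831 − (-0.2712/3.2690)·2.682499 = 0.239568
denominator = 1 − 2.862831 = -1.862831
p = 0.239568 / -1.862831 = -0.1286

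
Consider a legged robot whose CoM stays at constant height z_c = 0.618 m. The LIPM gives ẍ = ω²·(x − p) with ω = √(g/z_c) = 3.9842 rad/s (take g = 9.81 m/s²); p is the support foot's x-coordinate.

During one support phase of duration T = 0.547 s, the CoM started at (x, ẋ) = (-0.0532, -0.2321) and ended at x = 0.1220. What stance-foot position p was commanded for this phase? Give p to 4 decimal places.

ωT = 3.9842·0.547 = 2.179357; cosh(ωT) = 4.476869, sinh(ωT) = 4.363755
x(T) = p + (x₀−p)·cosh(ωT) + (ẋ₀/ω)·sinh(ωT) ⇒ p·(1 − cosh) = x(T) − x₀·cosh − (ẋ₀/ω)·sinh
numerator   = 0.1220 − (-0.0532)·4.476869 − (-0.2321/3.9842)·4.363755 = 0.614380
denominator = 1 − 4.476869 = -3.476869
p = 0.614380 / -3.476869 = -0.1767

p = -0.1767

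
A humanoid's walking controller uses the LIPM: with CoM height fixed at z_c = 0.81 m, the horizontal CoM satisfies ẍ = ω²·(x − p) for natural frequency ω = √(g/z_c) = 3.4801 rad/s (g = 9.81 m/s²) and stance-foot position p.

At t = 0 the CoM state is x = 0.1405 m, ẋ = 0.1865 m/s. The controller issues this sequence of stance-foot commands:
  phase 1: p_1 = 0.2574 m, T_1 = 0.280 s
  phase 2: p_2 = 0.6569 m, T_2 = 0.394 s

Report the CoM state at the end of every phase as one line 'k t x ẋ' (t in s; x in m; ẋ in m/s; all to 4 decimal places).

phase 1: p=0.2574, T=0.280, ωT=0.974428, cosh=1.513530, sinh=1.136122; start (x,ẋ)=(0.140500, 0.186500) → end (x,ẋ)=(0.141354, -0.179928)
phase 2: p=0.6569, T=0.394, ωT=1.371159, cosh=2.096864, sinh=1.843052; start (x,ẋ)=(0.141354, -0.179928) → end (x,ẋ)=(-0.519420, -3.684001)

1 0.2800 0.1414 -0.1799
2 0.6740 -0.5194 -3.6840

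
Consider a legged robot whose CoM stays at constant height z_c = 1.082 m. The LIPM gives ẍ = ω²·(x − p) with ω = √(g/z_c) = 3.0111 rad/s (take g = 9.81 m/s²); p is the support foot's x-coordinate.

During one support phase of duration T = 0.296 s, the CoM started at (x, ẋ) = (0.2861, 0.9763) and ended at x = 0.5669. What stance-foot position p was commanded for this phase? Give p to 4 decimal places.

ωT = 3.0111·0.296 = 0.891286; cosh(ωT) = 1.424195, sinh(ωT) = 1.014067
x(T) = p + (x₀−p)·cosh(ωT) + (ẋ₀/ω)·sinh(ωT) ⇒ p·(1 − cosh) = x(T) − x₀·cosh − (ẋ₀/ω)·sinh
numerator   = 0.5669 − (0.2861)·1.424195 − (0.9763/3.0111)·1.014067 = -0.169357
denominator = 1 − 1.424195 = -0.424195
p = -0.169357 / -0.424195 = 0.3992

p = 0.3992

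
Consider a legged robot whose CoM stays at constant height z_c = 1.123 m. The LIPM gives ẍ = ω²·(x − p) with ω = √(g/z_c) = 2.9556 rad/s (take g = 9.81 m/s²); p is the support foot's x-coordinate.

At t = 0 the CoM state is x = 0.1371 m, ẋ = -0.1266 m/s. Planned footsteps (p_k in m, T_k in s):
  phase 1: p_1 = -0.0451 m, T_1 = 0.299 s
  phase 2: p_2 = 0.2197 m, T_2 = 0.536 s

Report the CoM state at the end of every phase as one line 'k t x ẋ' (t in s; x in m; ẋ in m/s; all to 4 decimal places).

phase 1: p=-0.0451, T=0.299, ωT=0.883724, cosh=1.416568, sinh=1.003327; start (x,ẋ)=(0.137100, -0.126600) → end (x,ẋ)=(0.170022, 0.360965)
phase 2: p=0.2197, T=0.536, ωT=1.584202, cosh=2.540254, sinh=2.335143; start (x,ẋ)=(0.170022, 0.360965) → end (x,ẋ)=(0.378695, 0.574079)

1 0.2990 0.1700 0.3610
2 0.8350 0.3787 0.5741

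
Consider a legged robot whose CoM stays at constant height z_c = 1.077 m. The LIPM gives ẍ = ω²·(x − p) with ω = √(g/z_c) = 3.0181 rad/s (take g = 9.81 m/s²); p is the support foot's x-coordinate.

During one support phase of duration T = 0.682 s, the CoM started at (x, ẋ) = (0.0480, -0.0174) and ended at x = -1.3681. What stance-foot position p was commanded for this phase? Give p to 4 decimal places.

ωT = 3.0181·0.682 = 2.058344; cosh(ωT) = 3.980327, sinh(ωT) = 3.852662
x(T) = p + (x₀−p)·cosh(ωT) + (ẋ₀/ω)·sinh(ωT) ⇒ p·(1 − cosh) = x(T) − x₀·cosh − (ẋ₀/ω)·sinh
numerator   = -1.3681 − (0.0480)·3.980327 − (-0.0174/3.0181)·3.852662 = -1.536944
denominator = 1 − 3.980327 = -2.980327
p = -1.536944 / -2.980327 = 0.5157

p = 0.5157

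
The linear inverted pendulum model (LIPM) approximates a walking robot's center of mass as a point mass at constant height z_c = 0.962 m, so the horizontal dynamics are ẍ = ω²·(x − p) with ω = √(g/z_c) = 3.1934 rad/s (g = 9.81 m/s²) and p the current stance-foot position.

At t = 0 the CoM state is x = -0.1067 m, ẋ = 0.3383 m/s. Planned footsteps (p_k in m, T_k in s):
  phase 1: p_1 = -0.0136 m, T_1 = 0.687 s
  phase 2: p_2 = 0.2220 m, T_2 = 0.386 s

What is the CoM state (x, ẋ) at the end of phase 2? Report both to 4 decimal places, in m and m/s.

phase 1: p=-0.0136, T=0.687, ωT=2.193866, cosh=4.540653, sinh=4.429168; start (x,ẋ)=(-0.106700, 0.338300) → end (x,ẋ)=(0.032879, 0.219287)
phase 2: p=0.2220, T=0.386, ωT=1.232652, cosh=1.860917, sinh=1.569399; start (x,ẋ)=(0.032879, 0.219287) → end (x,ẋ)=(-0.022170, -0.539746)

x = -0.0222, ẋ = -0.5397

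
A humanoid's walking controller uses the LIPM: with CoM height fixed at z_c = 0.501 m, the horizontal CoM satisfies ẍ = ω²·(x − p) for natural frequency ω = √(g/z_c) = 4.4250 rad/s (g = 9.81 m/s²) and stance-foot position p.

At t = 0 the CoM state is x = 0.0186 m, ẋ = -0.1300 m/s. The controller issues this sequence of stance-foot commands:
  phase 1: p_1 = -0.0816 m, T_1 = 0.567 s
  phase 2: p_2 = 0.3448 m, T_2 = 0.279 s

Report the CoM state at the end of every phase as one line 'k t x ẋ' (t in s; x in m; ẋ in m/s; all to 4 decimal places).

1 0.5670 0.3590 1.9028
2 0.8460 1.0476 3.6452

phase 1: p=-0.0816, T=0.567, ωT=2.508975, cosh=6.186838, sinh=6.105486; start (x,ẋ)=(0.018600, -0.130000) → end (x,ẋ)=(0.358951, 1.902792)
phase 2: p=0.3448, T=0.279, ωT=1.234575, cosh=1.863938, sinh=1.572980; start (x,ẋ)=(0.358951, 1.902792) → end (x,ẋ)=(1.047573, 3.645183)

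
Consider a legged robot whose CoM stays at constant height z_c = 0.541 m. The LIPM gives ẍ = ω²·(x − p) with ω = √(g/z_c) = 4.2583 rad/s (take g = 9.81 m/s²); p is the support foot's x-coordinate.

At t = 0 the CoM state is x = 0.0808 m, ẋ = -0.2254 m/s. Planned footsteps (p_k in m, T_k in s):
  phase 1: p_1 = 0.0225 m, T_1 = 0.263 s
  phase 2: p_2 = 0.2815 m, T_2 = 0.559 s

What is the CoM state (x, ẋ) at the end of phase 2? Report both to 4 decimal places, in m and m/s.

phase 1: p=0.0225, T=0.263, ωT=1.119933, cosh=1.695475, sinh=1.369173; start (x,ẋ)=(0.080800, -0.225400) → end (x,ẋ)=(0.048873, -0.042251)
phase 2: p=0.2815, T=0.559, ωT=2.380390, cosh=5.450814, sinh=5.358300; start (x,ẋ)=(0.048873, -0.042251) → end (x,ẋ)=(-1.039670, -5.538203)

x = -1.0397, ẋ = -5.5382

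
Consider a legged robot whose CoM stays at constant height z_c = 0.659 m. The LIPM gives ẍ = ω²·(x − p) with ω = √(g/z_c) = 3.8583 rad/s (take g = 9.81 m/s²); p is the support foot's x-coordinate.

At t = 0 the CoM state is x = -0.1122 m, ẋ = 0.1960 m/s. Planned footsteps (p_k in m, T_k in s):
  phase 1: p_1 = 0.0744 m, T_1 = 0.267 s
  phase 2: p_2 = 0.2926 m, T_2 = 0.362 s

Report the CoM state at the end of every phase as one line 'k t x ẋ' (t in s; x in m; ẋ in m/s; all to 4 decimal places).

1 0.2670 -0.1582 -0.5705
2 0.6290 -0.9547 -4.5233

phase 1: p=0.0744, T=0.267, ωT=1.030166, cosh=1.579239, sinh=1.222292; start (x,ẋ)=(-0.112200, 0.196000) → end (x,ẋ)=(-0.158194, -0.570469)
phase 2: p=0.2926, T=0.362, ωT=1.396705, cosh=2.144635, sinh=1.897224; start (x,ẋ)=(-0.158194, -0.570469) → end (x,ẋ)=(-0.954703, -4.523287)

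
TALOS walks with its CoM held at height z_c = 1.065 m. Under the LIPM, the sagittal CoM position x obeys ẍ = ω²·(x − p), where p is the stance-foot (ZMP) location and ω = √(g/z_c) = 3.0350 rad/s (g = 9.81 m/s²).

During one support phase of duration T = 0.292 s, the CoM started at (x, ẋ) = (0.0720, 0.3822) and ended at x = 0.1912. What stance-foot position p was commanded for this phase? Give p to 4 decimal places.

ωT = 3.0350·0.292 = 0.886220; cosh(ωT) = 1.419077, sinh(ωT) = 1.006866
x(T) = p + (x₀−p)·cosh(ωT) + (ẋ₀/ω)·sinh(ωT) ⇒ p·(1 − cosh) = x(T) − x₀·cosh − (ẋ₀/ω)·sinh
numerator   = 0.1912 − (0.0720)·1.419077 − (0.3822/3.0350)·1.006866 = -0.037769
denominator = 1 − 1.419077 = -0.419077
p = -0.037769 / -0.419077 = 0.0901

p = 0.0901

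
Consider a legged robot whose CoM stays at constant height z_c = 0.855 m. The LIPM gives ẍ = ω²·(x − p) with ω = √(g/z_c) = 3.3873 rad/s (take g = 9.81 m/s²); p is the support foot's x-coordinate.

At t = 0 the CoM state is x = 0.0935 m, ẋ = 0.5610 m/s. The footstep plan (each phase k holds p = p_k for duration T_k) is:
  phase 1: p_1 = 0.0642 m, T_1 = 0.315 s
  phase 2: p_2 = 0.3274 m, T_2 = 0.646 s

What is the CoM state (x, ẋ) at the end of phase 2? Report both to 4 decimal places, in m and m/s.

x = 1.6629, ẋ = 4.6414

phase 1: p=0.0642, T=0.315, ωT=1.067000, cosh=1.625342, sinh=1.281303; start (x,ẋ)=(0.093500, 0.561000) → end (x,ẋ)=(0.324030, 1.038984)
phase 2: p=0.3274, T=0.646, ωT=2.188196, cosh=4.515613, sinh=4.403494; start (x,ẋ)=(0.324030, 1.038984) → end (x,ẋ)=(1.662863, 4.641383)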